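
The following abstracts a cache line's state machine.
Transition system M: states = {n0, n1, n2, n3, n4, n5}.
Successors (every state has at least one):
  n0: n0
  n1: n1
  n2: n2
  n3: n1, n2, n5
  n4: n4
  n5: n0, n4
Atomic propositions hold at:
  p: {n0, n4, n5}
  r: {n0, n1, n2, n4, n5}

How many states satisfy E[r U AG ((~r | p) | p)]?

3

Sat(~r) = {n3}
Sat(~r | p) = {n0, n3, n4, n5}
Sat((~r | p) | p) = {n0, n3, n4, n5}
AG ((~r | p) | p): greatest fixpoint, start Z0 = {n0, n3, n4, n5}, keep only states in Sat with every successor in Z. Z1 = {n0, n4, n5}; fixed.
Sat(AG ((~r | p) | p)) = {n0, n4, n5}
E[r U AG ((~r | p) | p)]: least fixpoint, start Z0 = Sat(AG ((~r | p) | p)) = {n0, n4, n5}, add states in Sat(r) with some successor in Z. Already a fixed point.
Sat(E[r U AG ((~r | p) | p)]) = {n0, n4, n5}
|Sat(E[r U AG ((~r | p) | p)])| = |{n0, n4, n5}| = 3.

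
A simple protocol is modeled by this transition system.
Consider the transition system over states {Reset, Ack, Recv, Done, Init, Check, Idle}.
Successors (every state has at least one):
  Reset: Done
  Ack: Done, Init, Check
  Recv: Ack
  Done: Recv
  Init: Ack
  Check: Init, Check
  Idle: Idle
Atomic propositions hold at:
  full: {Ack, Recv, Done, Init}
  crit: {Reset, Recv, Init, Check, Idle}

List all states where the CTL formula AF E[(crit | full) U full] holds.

Sat(crit | full) = {Reset, Ack, Recv, Done, Init, Check, Idle}
E[(crit | full) U full]: least fixpoint, start Z0 = Sat(full) = {Ack, Recv, Done, Init}, add states in Sat(crit | full) with some successor in Z. Z1 = {Reset, Ack, Recv, Done, Init, Check}; fixed.
Sat(E[(crit | full) U full]) = {Reset, Ack, Recv, Done, Init, Check}
AF E[(crit | full) U full]: least fixpoint, start Z0 = {Reset, Ack, Recv, Done, Init, Check}, add states with every successor in Z. Already a fixed point.
Sat(AF E[(crit | full) U full]) = {Reset, Ack, Recv, Done, Init, Check}

{Reset, Ack, Recv, Done, Init, Check}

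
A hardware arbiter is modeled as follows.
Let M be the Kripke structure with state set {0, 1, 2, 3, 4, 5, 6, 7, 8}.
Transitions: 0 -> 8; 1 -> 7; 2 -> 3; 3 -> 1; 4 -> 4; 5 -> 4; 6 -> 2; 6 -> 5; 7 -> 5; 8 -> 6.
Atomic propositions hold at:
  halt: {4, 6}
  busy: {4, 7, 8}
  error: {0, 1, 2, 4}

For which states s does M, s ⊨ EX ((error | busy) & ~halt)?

Sat(error | busy) = {0, 1, 2, 4, 7, 8}
Sat(~halt) = {0, 1, 2, 3, 5, 7, 8}
Sat((error | busy) & ~halt) = {0, 1, 2, 7, 8}
Sat(EX ((error | busy) & ~halt)) = {s : some successor in {0, 1, 2, 7, 8}} = {0, 1, 3, 6}

{0, 1, 3, 6}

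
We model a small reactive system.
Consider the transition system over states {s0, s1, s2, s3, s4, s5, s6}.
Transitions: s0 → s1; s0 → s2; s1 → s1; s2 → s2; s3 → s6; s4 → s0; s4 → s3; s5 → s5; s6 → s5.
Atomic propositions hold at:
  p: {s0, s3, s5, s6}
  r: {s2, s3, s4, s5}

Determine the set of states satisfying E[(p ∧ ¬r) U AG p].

{s3, s5, s6}

Sat(¬r) = {s0, s1, s6}
Sat(p ∧ ¬r) = {s0, s6}
AG p: greatest fixpoint, start Z0 = {s0, s3, s5, s6}, keep only states in Sat with every successor in Z. Z1 = {s3, s5, s6}; fixed.
Sat(AG p) = {s3, s5, s6}
E[(p ∧ ¬r) U AG p]: least fixpoint, start Z0 = Sat(AG p) = {s3, s5, s6}, add states in Sat(p ∧ ¬r) with some successor in Z. Already a fixed point.
Sat(E[(p ∧ ¬r) U AG p]) = {s3, s5, s6}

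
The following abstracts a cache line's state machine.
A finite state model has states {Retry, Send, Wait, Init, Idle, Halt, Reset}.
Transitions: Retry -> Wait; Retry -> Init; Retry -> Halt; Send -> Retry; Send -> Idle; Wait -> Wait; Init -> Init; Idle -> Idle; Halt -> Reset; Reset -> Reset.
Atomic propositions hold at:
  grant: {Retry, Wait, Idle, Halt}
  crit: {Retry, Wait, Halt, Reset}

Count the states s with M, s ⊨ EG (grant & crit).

Sat(grant & crit) = {Retry, Wait, Halt}
EG (grant & crit): greatest fixpoint, start Z0 = {Retry, Wait, Halt}, keep only states in Sat with some successor in Z. Z1 = {Retry, Wait}; fixed.
Sat(EG (grant & crit)) = {Retry, Wait}
|Sat(EG (grant & crit))| = |{Retry, Wait}| = 2.

2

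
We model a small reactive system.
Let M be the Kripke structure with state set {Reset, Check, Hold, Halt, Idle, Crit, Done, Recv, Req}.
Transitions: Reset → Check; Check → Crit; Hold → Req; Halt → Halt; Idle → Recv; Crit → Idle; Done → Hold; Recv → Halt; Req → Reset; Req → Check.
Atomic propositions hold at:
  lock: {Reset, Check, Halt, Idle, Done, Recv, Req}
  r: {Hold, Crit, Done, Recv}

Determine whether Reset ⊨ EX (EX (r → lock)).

No

Sat(r → lock) = {Reset, Check, Halt, Idle, Done, Recv, Req}
Sat(EX (r → lock)) = {s : some successor in {Reset, Check, Halt, Idle, Done, Recv, Req}} = {Reset, Hold, Halt, Idle, Crit, Recv, Req}
Sat(EX (EX (r → lock))) = {s : some successor in {Reset, Hold, Halt, Idle, Crit, Recv, Req}} = {Check, Hold, Halt, Idle, Crit, Done, Recv, Req}
Reset ∉ Sat(EX (EX (r → lock))) = {Check, Hold, Halt, Idle, Crit, Done, Recv, Req}, so the formula does not hold at Reset.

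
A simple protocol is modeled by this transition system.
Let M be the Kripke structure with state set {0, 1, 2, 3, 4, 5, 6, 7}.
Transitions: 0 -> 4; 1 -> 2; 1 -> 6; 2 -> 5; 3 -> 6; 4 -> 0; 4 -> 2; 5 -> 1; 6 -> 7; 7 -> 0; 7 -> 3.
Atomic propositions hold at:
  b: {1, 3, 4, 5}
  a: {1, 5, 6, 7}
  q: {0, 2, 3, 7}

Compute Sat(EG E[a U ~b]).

Sat(~b) = {0, 2, 6, 7}
E[a U ~b]: least fixpoint, start Z0 = Sat(~b) = {0, 2, 6, 7}, add states in Sat(a) with some successor in Z. Z1 = {0, 1, 2, 6, 7}; Z2 = {0, 1, 2, 5, 6, 7}; fixed.
Sat(E[a U ~b]) = {0, 1, 2, 5, 6, 7}
EG E[a U ~b]: greatest fixpoint, start Z0 = {0, 1, 2, 5, 6, 7}, keep only states in Sat with some successor in Z. Z1 = {1, 2, 5, 6, 7}; Z2 = {1, 2, 5, 6}; Z3 = {1, 2, 5}; fixed.
Sat(EG E[a U ~b]) = {1, 2, 5}

{1, 2, 5}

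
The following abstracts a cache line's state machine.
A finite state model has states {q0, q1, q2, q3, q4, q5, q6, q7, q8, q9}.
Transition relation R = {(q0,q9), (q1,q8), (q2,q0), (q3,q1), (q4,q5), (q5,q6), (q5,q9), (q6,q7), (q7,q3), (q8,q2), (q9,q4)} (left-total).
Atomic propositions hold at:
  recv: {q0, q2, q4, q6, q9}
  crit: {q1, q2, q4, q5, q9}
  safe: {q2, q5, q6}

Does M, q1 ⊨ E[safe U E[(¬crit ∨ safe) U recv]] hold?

Sat(¬crit) = {q0, q3, q6, q7, q8}
Sat(¬crit ∨ safe) = {q0, q2, q3, q5, q6, q7, q8}
E[(¬crit ∨ safe) U recv]: least fixpoint, start Z0 = Sat(recv) = {q0, q2, q4, q6, q9}, add states in Sat(¬crit ∨ safe) with some successor in Z. Z1 = {q0, q2, q4, q5, q6, q8, q9}; fixed.
Sat(E[(¬crit ∨ safe) U recv]) = {q0, q2, q4, q5, q6, q8, q9}
E[safe U E[(¬crit ∨ safe) U recv]]: least fixpoint, start Z0 = Sat(E[(¬crit ∨ safe) U recv]) = {q0, q2, q4, q5, q6, q8, q9}, add states in Sat(safe) with some successor in Z. Already a fixed point.
Sat(E[safe U E[(¬crit ∨ safe) U recv]]) = {q0, q2, q4, q5, q6, q8, q9}
q1 ∉ Sat(E[safe U E[(¬crit ∨ safe) U recv]]) = {q0, q2, q4, q5, q6, q8, q9}, so the formula does not hold at q1.

No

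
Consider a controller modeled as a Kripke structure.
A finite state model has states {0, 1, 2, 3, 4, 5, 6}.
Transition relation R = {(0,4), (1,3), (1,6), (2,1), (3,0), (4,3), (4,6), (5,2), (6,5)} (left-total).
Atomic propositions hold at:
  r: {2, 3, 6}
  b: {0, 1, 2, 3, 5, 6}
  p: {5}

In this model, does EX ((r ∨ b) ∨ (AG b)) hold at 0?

No

Sat(r ∨ b) = {0, 1, 2, 3, 5, 6}
AG b: greatest fixpoint, start Z0 = {0, 1, 2, 3, 5, 6}, keep only states in Sat with every successor in Z. Z1 = {1, 2, 3, 5, 6}; Z2 = {1, 2, 5, 6}; Z3 = {2, 5, 6}; Z4 = {5, 6}; Z5 = {6}; Z6 = ∅; fixed.
Sat(AG b) = ∅
Sat((r ∨ b) ∨ (AG b)) = {0, 1, 2, 3, 5, 6}
Sat(EX ((r ∨ b) ∨ (AG b))) = {s : some successor in {0, 1, 2, 3, 5, 6}} = {1, 2, 3, 4, 5, 6}
0 ∉ Sat(EX ((r ∨ b) ∨ (AG b))) = {1, 2, 3, 4, 5, 6}, so the formula does not hold at 0.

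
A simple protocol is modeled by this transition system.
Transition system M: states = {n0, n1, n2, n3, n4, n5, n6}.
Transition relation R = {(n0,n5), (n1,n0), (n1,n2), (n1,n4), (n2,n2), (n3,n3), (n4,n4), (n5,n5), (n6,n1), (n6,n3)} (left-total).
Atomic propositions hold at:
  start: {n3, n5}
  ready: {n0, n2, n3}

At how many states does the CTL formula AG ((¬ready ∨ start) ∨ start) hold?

3

Sat(¬ready) = {n1, n4, n5, n6}
Sat(¬ready ∨ start) = {n1, n3, n4, n5, n6}
Sat((¬ready ∨ start) ∨ start) = {n1, n3, n4, n5, n6}
AG ((¬ready ∨ start) ∨ start): greatest fixpoint, start Z0 = {n1, n3, n4, n5, n6}, keep only states in Sat with every successor in Z. Z1 = {n3, n4, n5, n6}; Z2 = {n3, n4, n5}; fixed.
Sat(AG ((¬ready ∨ start) ∨ start)) = {n3, n4, n5}
|Sat(AG ((¬ready ∨ start) ∨ start))| = |{n3, n4, n5}| = 3.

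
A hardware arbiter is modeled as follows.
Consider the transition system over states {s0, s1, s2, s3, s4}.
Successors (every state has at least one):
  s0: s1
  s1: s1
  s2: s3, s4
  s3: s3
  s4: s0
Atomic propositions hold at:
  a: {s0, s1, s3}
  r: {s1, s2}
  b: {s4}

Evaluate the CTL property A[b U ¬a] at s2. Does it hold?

Sat(¬a) = {s2, s4}
A[b U ¬a]: least fixpoint, start Z0 = Sat(¬a) = {s2, s4}, add states in Sat(b) with every successor in Z. Already a fixed point.
Sat(A[b U ¬a]) = {s2, s4}
s2 ∈ Sat(A[b U ¬a]) = {s2, s4}, so the formula holds at s2.

Yes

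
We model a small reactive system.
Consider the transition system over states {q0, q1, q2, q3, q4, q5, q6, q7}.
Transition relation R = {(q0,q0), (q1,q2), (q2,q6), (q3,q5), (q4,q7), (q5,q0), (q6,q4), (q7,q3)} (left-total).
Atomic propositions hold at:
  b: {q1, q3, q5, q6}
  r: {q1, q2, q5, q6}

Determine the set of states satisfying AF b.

AF b: least fixpoint, start Z0 = {q1, q3, q5, q6}, add states with every successor in Z. Z1 = {q1, q2, q3, q5, q6, q7}; Z2 = {q1, q2, q3, q4, q5, q6, q7}; fixed.
Sat(AF b) = {q1, q2, q3, q4, q5, q6, q7}

{q1, q2, q3, q4, q5, q6, q7}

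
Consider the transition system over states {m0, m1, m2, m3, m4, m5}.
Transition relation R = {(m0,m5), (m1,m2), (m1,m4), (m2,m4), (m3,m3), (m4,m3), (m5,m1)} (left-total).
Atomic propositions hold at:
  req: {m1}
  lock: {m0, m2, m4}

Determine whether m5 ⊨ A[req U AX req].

Sat(AX req) = {s : every successor in {m1}} = {m5}
A[req U AX req]: least fixpoint, start Z0 = Sat(AX req) = {m5}, add states in Sat(req) with every successor in Z. Already a fixed point.
Sat(A[req U AX req]) = {m5}
m5 ∈ Sat(A[req U AX req]) = {m5}, so the formula holds at m5.

Yes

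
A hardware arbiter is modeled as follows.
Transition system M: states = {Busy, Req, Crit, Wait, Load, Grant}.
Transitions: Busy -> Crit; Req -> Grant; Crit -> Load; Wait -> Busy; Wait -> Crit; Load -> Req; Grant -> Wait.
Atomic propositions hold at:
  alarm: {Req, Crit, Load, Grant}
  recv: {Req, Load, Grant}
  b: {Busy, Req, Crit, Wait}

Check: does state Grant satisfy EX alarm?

Sat(EX alarm) = {s : some successor in {Req, Crit, Load, Grant}} = {Busy, Req, Crit, Wait, Load}
Grant ∉ Sat(EX alarm) = {Busy, Req, Crit, Wait, Load}, so the formula does not hold at Grant.

No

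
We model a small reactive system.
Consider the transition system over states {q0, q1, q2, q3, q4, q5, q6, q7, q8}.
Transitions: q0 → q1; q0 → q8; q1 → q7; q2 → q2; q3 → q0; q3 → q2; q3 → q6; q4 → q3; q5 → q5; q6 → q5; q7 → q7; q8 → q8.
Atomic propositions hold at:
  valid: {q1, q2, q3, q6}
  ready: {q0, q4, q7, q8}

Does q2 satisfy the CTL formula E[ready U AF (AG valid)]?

AG valid: greatest fixpoint, start Z0 = {q1, q2, q3, q6}, keep only states in Sat with every successor in Z. Z1 = {q2}; fixed.
Sat(AG valid) = {q2}
AF (AG valid): least fixpoint, start Z0 = {q2}, add states with every successor in Z. Already a fixed point.
Sat(AF (AG valid)) = {q2}
E[ready U AF (AG valid)]: least fixpoint, start Z0 = Sat(AF (AG valid)) = {q2}, add states in Sat(ready) with some successor in Z. Already a fixed point.
Sat(E[ready U AF (AG valid)]) = {q2}
q2 ∈ Sat(E[ready U AF (AG valid)]) = {q2}, so the formula holds at q2.

Yes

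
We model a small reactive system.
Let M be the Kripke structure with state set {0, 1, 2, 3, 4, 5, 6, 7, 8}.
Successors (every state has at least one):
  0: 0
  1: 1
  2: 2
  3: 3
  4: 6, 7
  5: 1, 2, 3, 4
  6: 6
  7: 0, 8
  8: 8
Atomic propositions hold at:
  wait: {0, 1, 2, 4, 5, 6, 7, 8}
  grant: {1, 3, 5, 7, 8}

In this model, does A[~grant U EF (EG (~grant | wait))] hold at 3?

Sat(~grant) = {0, 2, 4, 6}
Sat(~grant | wait) = {0, 1, 2, 4, 5, 6, 7, 8}
EG (~grant | wait): greatest fixpoint, start Z0 = {0, 1, 2, 4, 5, 6, 7, 8}, keep only states in Sat with some successor in Z. Already a fixed point.
Sat(EG (~grant | wait)) = {0, 1, 2, 4, 5, 6, 7, 8}
EF (EG (~grant | wait)): least fixpoint, start Z0 = {0, 1, 2, 4, 5, 6, 7, 8}, add states with some successor in Z. Already a fixed point.
Sat(EF (EG (~grant | wait))) = {0, 1, 2, 4, 5, 6, 7, 8}
A[~grant U EF (EG (~grant | wait))]: least fixpoint, start Z0 = Sat(EF (EG (~grant | wait))) = {0, 1, 2, 4, 5, 6, 7, 8}, add states in Sat(~grant) with every successor in Z. Already a fixed point.
Sat(A[~grant U EF (EG (~grant | wait))]) = {0, 1, 2, 4, 5, 6, 7, 8}
3 ∉ Sat(A[~grant U EF (EG (~grant | wait))]) = {0, 1, 2, 4, 5, 6, 7, 8}, so the formula does not hold at 3.

No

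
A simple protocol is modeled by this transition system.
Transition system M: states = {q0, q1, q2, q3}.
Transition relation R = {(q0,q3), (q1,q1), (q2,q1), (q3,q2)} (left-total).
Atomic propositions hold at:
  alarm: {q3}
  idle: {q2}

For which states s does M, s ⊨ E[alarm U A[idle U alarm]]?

{q3}

A[idle U alarm]: least fixpoint, start Z0 = Sat(alarm) = {q3}, add states in Sat(idle) with every successor in Z. Already a fixed point.
Sat(A[idle U alarm]) = {q3}
E[alarm U A[idle U alarm]]: least fixpoint, start Z0 = Sat(A[idle U alarm]) = {q3}, add states in Sat(alarm) with some successor in Z. Already a fixed point.
Sat(E[alarm U A[idle U alarm]]) = {q3}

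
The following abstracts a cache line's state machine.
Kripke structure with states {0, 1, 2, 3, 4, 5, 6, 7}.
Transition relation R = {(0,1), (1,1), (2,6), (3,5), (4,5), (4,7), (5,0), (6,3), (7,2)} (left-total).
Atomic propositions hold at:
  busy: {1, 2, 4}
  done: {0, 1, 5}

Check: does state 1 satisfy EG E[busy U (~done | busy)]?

Sat(~done) = {2, 3, 4, 6, 7}
Sat(~done | busy) = {1, 2, 3, 4, 6, 7}
E[busy U (~done | busy)]: least fixpoint, start Z0 = Sat((~done | busy)) = {1, 2, 3, 4, 6, 7}, add states in Sat(busy) with some successor in Z. Already a fixed point.
Sat(E[busy U (~done | busy)]) = {1, 2, 3, 4, 6, 7}
EG E[busy U (~done | busy)]: greatest fixpoint, start Z0 = {1, 2, 3, 4, 6, 7}, keep only states in Sat with some successor in Z. Z1 = {1, 2, 4, 6, 7}; Z2 = {1, 2, 4, 7}; Z3 = {1, 4, 7}; Z4 = {1, 4}; Z5 = {1}; fixed.
Sat(EG E[busy U (~done | busy)]) = {1}
1 ∈ Sat(EG E[busy U (~done | busy)]) = {1}, so the formula holds at 1.

Yes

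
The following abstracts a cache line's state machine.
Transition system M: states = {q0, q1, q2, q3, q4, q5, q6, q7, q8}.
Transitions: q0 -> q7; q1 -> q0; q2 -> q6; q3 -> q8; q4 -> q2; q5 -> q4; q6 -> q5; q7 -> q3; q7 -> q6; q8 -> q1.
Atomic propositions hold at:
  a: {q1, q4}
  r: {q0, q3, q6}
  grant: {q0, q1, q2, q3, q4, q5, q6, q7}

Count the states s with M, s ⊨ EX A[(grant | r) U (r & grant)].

8

Sat(grant | r) = {q0, q1, q2, q3, q4, q5, q6, q7}
Sat(r & grant) = {q0, q3, q6}
A[(grant | r) U (r & grant)]: least fixpoint, start Z0 = Sat((r & grant)) = {q0, q3, q6}, add states in Sat(grant | r) with every successor in Z. Z1 = {q0, q1, q2, q3, q6, q7}; Z2 = {q0, q1, q2, q3, q4, q6, q7}; Z3 = {q0, q1, q2, q3, q4, q5, q6, q7}; fixed.
Sat(A[(grant | r) U (r & grant)]) = {q0, q1, q2, q3, q4, q5, q6, q7}
Sat(EX A[(grant | r) U (r & grant)]) = {s : some successor in {q0, q1, q2, q3, q4, q5, q6, q7}} = {q0, q1, q2, q4, q5, q6, q7, q8}
|Sat(EX A[(grant | r) U (r & grant)])| = |{q0, q1, q2, q4, q5, q6, q7, q8}| = 8.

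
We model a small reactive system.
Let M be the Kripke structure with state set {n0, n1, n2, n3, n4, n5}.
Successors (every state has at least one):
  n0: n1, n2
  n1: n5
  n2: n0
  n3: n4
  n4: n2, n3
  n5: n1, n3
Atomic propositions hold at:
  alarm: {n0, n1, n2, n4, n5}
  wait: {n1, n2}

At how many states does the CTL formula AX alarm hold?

4

Sat(AX alarm) = {s : every successor in {n0, n1, n2, n4, n5}} = {n0, n1, n2, n3}
|Sat(AX alarm)| = |{n0, n1, n2, n3}| = 4.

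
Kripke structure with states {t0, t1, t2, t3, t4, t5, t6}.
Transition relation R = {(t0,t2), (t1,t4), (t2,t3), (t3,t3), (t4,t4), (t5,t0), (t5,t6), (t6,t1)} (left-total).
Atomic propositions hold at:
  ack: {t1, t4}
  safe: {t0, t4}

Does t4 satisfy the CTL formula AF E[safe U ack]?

Yes

E[safe U ack]: least fixpoint, start Z0 = Sat(ack) = {t1, t4}, add states in Sat(safe) with some successor in Z. Already a fixed point.
Sat(E[safe U ack]) = {t1, t4}
AF E[safe U ack]: least fixpoint, start Z0 = {t1, t4}, add states with every successor in Z. Z1 = {t1, t4, t6}; fixed.
Sat(AF E[safe U ack]) = {t1, t4, t6}
t4 ∈ Sat(AF E[safe U ack]) = {t1, t4, t6}, so the formula holds at t4.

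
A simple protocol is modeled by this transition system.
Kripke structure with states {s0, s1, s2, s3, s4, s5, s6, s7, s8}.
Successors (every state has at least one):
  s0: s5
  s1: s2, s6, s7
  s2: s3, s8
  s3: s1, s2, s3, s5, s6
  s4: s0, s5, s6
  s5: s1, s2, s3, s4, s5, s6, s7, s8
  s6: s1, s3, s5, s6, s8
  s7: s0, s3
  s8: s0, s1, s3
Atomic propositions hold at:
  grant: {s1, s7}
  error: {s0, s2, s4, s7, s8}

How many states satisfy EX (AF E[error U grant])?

6

E[error U grant]: least fixpoint, start Z0 = Sat(grant) = {s1, s7}, add states in Sat(error) with some successor in Z. Z1 = {s1, s7, s8}; Z2 = {s1, s2, s7, s8}; fixed.
Sat(E[error U grant]) = {s1, s2, s7, s8}
AF E[error U grant]: least fixpoint, start Z0 = {s1, s2, s7, s8}, add states with every successor in Z. Already a fixed point.
Sat(AF E[error U grant]) = {s1, s2, s7, s8}
Sat(EX (AF E[error U grant])) = {s : some successor in {s1, s2, s7, s8}} = {s1, s2, s3, s5, s6, s8}
|Sat(EX (AF E[error U grant]))| = |{s1, s2, s3, s5, s6, s8}| = 6.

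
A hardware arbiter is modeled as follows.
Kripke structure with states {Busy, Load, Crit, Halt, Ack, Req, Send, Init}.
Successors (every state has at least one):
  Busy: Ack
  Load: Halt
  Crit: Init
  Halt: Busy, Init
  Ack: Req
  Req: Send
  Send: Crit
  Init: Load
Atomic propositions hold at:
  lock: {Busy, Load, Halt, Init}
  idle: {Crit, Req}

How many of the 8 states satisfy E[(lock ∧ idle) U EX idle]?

2

Sat(lock ∧ idle) = ∅
Sat(EX idle) = {s : some successor in {Crit, Req}} = {Ack, Send}
E[(lock ∧ idle) U EX idle]: least fixpoint, start Z0 = Sat(EX idle) = {Ack, Send}, add states in Sat(lock ∧ idle) with some successor in Z. Already a fixed point.
Sat(E[(lock ∧ idle) U EX idle]) = {Ack, Send}
|Sat(E[(lock ∧ idle) U EX idle])| = |{Ack, Send}| = 2.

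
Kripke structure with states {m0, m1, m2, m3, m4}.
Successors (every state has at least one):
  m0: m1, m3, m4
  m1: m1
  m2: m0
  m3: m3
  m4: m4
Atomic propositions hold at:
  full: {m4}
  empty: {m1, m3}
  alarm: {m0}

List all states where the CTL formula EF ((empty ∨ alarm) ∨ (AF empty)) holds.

Sat(empty ∨ alarm) = {m0, m1, m3}
AF empty: least fixpoint, start Z0 = {m1, m3}, add states with every successor in Z. Already a fixed point.
Sat(AF empty) = {m1, m3}
Sat((empty ∨ alarm) ∨ (AF empty)) = {m0, m1, m3}
EF ((empty ∨ alarm) ∨ (AF empty)): least fixpoint, start Z0 = {m0, m1, m3}, add states with some successor in Z. Z1 = {m0, m1, m2, m3}; fixed.
Sat(EF ((empty ∨ alarm) ∨ (AF empty))) = {m0, m1, m2, m3}

{m0, m1, m2, m3}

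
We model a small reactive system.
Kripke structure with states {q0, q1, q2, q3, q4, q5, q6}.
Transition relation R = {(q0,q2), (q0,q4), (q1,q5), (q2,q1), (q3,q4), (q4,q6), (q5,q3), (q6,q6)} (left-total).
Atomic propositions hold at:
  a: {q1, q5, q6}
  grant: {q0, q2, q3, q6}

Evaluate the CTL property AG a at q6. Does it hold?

AG a: greatest fixpoint, start Z0 = {q1, q5, q6}, keep only states in Sat with every successor in Z. Z1 = {q1, q6}; Z2 = {q6}; fixed.
Sat(AG a) = {q6}
q6 ∈ Sat(AG a) = {q6}, so the formula holds at q6.

Yes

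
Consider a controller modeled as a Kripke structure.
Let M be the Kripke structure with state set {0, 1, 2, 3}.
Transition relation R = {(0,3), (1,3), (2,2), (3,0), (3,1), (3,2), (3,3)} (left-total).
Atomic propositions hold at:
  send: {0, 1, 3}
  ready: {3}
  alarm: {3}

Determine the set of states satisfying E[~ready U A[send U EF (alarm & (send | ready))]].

{0, 1, 3}

Sat(~ready) = {0, 1, 2}
Sat(send | ready) = {0, 1, 3}
Sat(alarm & (send | ready)) = {3}
EF (alarm & (send | ready)): least fixpoint, start Z0 = {3}, add states with some successor in Z. Z1 = {0, 1, 3}; fixed.
Sat(EF (alarm & (send | ready))) = {0, 1, 3}
A[send U EF (alarm & (send | ready))]: least fixpoint, start Z0 = Sat(EF (alarm & (send | ready))) = {0, 1, 3}, add states in Sat(send) with every successor in Z. Already a fixed point.
Sat(A[send U EF (alarm & (send | ready))]) = {0, 1, 3}
E[~ready U A[send U EF (alarm & (send | ready))]]: least fixpoint, start Z0 = Sat(A[send U EF (alarm & (send | ready))]) = {0, 1, 3}, add states in Sat(~ready) with some successor in Z. Already a fixed point.
Sat(E[~ready U A[send U EF (alarm & (send | ready))]]) = {0, 1, 3}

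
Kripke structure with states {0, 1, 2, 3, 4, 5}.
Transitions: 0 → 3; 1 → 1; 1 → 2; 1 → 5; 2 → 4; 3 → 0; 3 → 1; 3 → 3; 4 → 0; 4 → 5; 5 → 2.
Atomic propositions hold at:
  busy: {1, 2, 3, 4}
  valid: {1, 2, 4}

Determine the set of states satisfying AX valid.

{2, 5}

Sat(AX valid) = {s : every successor in {1, 2, 4}} = {2, 5}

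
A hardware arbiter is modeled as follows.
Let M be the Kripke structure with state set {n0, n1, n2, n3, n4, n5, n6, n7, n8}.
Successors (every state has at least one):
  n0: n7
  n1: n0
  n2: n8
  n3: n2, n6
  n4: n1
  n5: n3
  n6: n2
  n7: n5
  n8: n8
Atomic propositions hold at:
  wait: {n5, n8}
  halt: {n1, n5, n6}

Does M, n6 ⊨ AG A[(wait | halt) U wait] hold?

No

Sat(wait | halt) = {n1, n5, n6, n8}
A[(wait | halt) U wait]: least fixpoint, start Z0 = Sat(wait) = {n5, n8}, add states in Sat(wait | halt) with every successor in Z. Already a fixed point.
Sat(A[(wait | halt) U wait]) = {n5, n8}
AG A[(wait | halt) U wait]: greatest fixpoint, start Z0 = {n5, n8}, keep only states in Sat with every successor in Z. Z1 = {n8}; fixed.
Sat(AG A[(wait | halt) U wait]) = {n8}
n6 ∉ Sat(AG A[(wait | halt) U wait]) = {n8}, so the formula does not hold at n6.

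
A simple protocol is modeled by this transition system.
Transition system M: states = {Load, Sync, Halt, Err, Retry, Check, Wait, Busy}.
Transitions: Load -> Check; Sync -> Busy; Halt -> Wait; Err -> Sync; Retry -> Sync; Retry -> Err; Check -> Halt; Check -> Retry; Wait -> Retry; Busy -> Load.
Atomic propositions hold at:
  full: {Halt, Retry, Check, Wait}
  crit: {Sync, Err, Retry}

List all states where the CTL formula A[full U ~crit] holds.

{Load, Halt, Check, Wait, Busy}

Sat(~crit) = {Load, Halt, Check, Wait, Busy}
A[full U ~crit]: least fixpoint, start Z0 = Sat(~crit) = {Load, Halt, Check, Wait, Busy}, add states in Sat(full) with every successor in Z. Already a fixed point.
Sat(A[full U ~crit]) = {Load, Halt, Check, Wait, Busy}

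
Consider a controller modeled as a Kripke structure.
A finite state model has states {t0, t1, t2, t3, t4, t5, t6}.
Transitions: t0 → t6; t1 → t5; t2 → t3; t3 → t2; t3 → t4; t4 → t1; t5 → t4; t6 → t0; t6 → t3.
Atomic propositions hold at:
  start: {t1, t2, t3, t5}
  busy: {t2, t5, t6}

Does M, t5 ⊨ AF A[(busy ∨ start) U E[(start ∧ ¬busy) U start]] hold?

Yes

Sat(busy ∨ start) = {t1, t2, t3, t5, t6}
Sat(¬busy) = {t0, t1, t3, t4}
Sat(start ∧ ¬busy) = {t1, t3}
E[(start ∧ ¬busy) U start]: least fixpoint, start Z0 = Sat(start) = {t1, t2, t3, t5}, add states in Sat(start ∧ ¬busy) with some successor in Z. Already a fixed point.
Sat(E[(start ∧ ¬busy) U start]) = {t1, t2, t3, t5}
A[(busy ∨ start) U E[(start ∧ ¬busy) U start]]: least fixpoint, start Z0 = Sat(E[(start ∧ ¬busy) U start]) = {t1, t2, t3, t5}, add states in Sat(busy ∨ start) with every successor in Z. Already a fixed point.
Sat(A[(busy ∨ start) U E[(start ∧ ¬busy) U start]]) = {t1, t2, t3, t5}
AF A[(busy ∨ start) U E[(start ∧ ¬busy) U start]]: least fixpoint, start Z0 = {t1, t2, t3, t5}, add states with every successor in Z. Z1 = {t1, t2, t3, t4, t5}; fixed.
Sat(AF A[(busy ∨ start) U E[(start ∧ ¬busy) U start]]) = {t1, t2, t3, t4, t5}
t5 ∈ Sat(AF A[(busy ∨ start) U E[(start ∧ ¬busy) U start]]) = {t1, t2, t3, t4, t5}, so the formula holds at t5.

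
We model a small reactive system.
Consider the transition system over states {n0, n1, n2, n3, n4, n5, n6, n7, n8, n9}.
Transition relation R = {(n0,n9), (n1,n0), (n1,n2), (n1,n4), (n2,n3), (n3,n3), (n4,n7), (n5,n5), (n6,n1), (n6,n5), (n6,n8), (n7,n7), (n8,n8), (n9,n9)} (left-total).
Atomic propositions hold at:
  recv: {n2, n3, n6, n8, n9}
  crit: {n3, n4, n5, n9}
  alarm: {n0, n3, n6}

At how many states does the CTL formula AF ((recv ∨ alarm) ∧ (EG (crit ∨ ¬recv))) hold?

4

Sat(recv ∨ alarm) = {n0, n2, n3, n6, n8, n9}
Sat(¬recv) = {n0, n1, n4, n5, n7}
Sat(crit ∨ ¬recv) = {n0, n1, n3, n4, n5, n7, n9}
EG (crit ∨ ¬recv): greatest fixpoint, start Z0 = {n0, n1, n3, n4, n5, n7, n9}, keep only states in Sat with some successor in Z. Already a fixed point.
Sat(EG (crit ∨ ¬recv)) = {n0, n1, n3, n4, n5, n7, n9}
Sat((recv ∨ alarm) ∧ (EG (crit ∨ ¬recv))) = {n0, n3, n9}
AF ((recv ∨ alarm) ∧ (EG (crit ∨ ¬recv))): least fixpoint, start Z0 = {n0, n3, n9}, add states with every successor in Z. Z1 = {n0, n2, n3, n9}; fixed.
Sat(AF ((recv ∨ alarm) ∧ (EG (crit ∨ ¬recv)))) = {n0, n2, n3, n9}
|Sat(AF ((recv ∨ alarm) ∧ (EG (crit ∨ ¬recv))))| = |{n0, n2, n3, n9}| = 4.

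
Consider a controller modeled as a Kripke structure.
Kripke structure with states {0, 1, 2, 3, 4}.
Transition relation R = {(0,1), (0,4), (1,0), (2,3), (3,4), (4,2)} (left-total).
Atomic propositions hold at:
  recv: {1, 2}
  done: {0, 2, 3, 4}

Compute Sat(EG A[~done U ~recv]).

{0, 1}

Sat(~done) = {1}
Sat(~recv) = {0, 3, 4}
A[~done U ~recv]: least fixpoint, start Z0 = Sat(~recv) = {0, 3, 4}, add states in Sat(~done) with every successor in Z. Z1 = {0, 1, 3, 4}; fixed.
Sat(A[~done U ~recv]) = {0, 1, 3, 4}
EG A[~done U ~recv]: greatest fixpoint, start Z0 = {0, 1, 3, 4}, keep only states in Sat with some successor in Z. Z1 = {0, 1, 3}; Z2 = {0, 1}; fixed.
Sat(EG A[~done U ~recv]) = {0, 1}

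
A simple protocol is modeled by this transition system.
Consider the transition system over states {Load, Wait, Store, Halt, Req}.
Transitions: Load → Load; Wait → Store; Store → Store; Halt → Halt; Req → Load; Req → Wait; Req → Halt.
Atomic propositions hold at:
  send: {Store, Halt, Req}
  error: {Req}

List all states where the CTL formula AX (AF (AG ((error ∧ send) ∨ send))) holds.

{Wait, Store, Halt}

Sat(error ∧ send) = {Req}
Sat((error ∧ send) ∨ send) = {Store, Halt, Req}
AG ((error ∧ send) ∨ send): greatest fixpoint, start Z0 = {Store, Halt, Req}, keep only states in Sat with every successor in Z. Z1 = {Store, Halt}; fixed.
Sat(AG ((error ∧ send) ∨ send)) = {Store, Halt}
AF (AG ((error ∧ send) ∨ send)): least fixpoint, start Z0 = {Store, Halt}, add states with every successor in Z. Z1 = {Wait, Store, Halt}; fixed.
Sat(AF (AG ((error ∧ send) ∨ send))) = {Wait, Store, Halt}
Sat(AX (AF (AG ((error ∧ send) ∨ send)))) = {s : every successor in {Wait, Store, Halt}} = {Wait, Store, Halt}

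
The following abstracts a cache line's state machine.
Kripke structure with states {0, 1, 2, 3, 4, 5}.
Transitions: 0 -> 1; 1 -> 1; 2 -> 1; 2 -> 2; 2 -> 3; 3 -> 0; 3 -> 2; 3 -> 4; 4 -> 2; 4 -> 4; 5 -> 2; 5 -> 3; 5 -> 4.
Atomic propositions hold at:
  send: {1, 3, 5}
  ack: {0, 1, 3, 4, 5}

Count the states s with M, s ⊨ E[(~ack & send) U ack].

Sat(~ack) = {2}
Sat(~ack & send) = ∅
E[(~ack & send) U ack]: least fixpoint, start Z0 = Sat(ack) = {0, 1, 3, 4, 5}, add states in Sat(~ack & send) with some successor in Z. Already a fixed point.
Sat(E[(~ack & send) U ack]) = {0, 1, 3, 4, 5}
|Sat(E[(~ack & send) U ack])| = |{0, 1, 3, 4, 5}| = 5.

5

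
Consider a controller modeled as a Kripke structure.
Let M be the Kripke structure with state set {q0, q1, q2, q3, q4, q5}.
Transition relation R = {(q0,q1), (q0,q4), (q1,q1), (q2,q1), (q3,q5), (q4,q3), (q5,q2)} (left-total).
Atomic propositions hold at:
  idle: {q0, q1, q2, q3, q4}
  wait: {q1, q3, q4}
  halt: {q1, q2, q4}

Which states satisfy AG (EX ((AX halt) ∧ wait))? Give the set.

Sat(AX halt) = {s : every successor in {q1, q2, q4}} = {q0, q1, q2, q5}
Sat((AX halt) ∧ wait) = {q1}
Sat(EX ((AX halt) ∧ wait)) = {s : some successor in {q1}} = {q0, q1, q2}
AG (EX ((AX halt) ∧ wait)): greatest fixpoint, start Z0 = {q0, q1, q2}, keep only states in Sat with every successor in Z. Z1 = {q1, q2}; fixed.
Sat(AG (EX ((AX halt) ∧ wait))) = {q1, q2}

{q1, q2}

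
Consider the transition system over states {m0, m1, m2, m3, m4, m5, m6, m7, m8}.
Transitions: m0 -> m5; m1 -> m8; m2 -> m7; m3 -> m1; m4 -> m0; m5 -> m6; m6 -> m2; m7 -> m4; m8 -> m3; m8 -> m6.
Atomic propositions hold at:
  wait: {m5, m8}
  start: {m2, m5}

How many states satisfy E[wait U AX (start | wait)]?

Sat(start | wait) = {m2, m5, m8}
Sat(AX (start | wait)) = {s : every successor in {m2, m5, m8}} = {m0, m1, m6}
E[wait U AX (start | wait)]: least fixpoint, start Z0 = Sat(AX (start | wait)) = {m0, m1, m6}, add states in Sat(wait) with some successor in Z. Z1 = {m0, m1, m5, m6, m8}; fixed.
Sat(E[wait U AX (start | wait)]) = {m0, m1, m5, m6, m8}
|Sat(E[wait U AX (start | wait)])| = |{m0, m1, m5, m6, m8}| = 5.

5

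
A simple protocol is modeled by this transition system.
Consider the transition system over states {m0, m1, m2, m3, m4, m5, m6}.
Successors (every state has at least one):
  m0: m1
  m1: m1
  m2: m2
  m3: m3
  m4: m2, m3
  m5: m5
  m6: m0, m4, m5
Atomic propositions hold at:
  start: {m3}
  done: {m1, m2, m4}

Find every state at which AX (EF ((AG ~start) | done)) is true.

Sat(~start) = {m0, m1, m2, m4, m5, m6}
AG ~start: greatest fixpoint, start Z0 = {m0, m1, m2, m4, m5, m6}, keep only states in Sat with every successor in Z. Z1 = {m0, m1, m2, m5, m6}; Z2 = {m0, m1, m2, m5}; fixed.
Sat(AG ~start) = {m0, m1, m2, m5}
Sat((AG ~start) | done) = {m0, m1, m2, m4, m5}
EF ((AG ~start) | done): least fixpoint, start Z0 = {m0, m1, m2, m4, m5}, add states with some successor in Z. Z1 = {m0, m1, m2, m4, m5, m6}; fixed.
Sat(EF ((AG ~start) | done)) = {m0, m1, m2, m4, m5, m6}
Sat(AX (EF ((AG ~start) | done))) = {s : every successor in {m0, m1, m2, m4, m5, m6}} = {m0, m1, m2, m5, m6}

{m0, m1, m2, m5, m6}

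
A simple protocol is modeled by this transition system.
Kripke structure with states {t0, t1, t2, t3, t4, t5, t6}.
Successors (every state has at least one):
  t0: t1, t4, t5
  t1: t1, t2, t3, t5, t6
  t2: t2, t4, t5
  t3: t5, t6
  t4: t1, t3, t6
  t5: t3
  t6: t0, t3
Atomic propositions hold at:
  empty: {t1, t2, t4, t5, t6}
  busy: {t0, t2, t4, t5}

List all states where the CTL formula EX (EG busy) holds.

{t1, t2}

EG busy: greatest fixpoint, start Z0 = {t0, t2, t4, t5}, keep only states in Sat with some successor in Z. Z1 = {t0, t2}; Z2 = {t2}; fixed.
Sat(EG busy) = {t2}
Sat(EX (EG busy)) = {s : some successor in {t2}} = {t1, t2}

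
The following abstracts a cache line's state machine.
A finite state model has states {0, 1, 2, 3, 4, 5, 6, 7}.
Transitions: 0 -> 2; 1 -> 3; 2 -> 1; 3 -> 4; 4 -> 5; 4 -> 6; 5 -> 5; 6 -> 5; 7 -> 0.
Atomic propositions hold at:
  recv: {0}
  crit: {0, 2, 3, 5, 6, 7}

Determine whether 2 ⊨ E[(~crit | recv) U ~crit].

Sat(~crit) = {1, 4}
Sat(~crit | recv) = {0, 1, 4}
E[(~crit | recv) U ~crit]: least fixpoint, start Z0 = Sat(~crit) = {1, 4}, add states in Sat(~crit | recv) with some successor in Z. Already a fixed point.
Sat(E[(~crit | recv) U ~crit]) = {1, 4}
2 ∉ Sat(E[(~crit | recv) U ~crit]) = {1, 4}, so the formula does not hold at 2.

No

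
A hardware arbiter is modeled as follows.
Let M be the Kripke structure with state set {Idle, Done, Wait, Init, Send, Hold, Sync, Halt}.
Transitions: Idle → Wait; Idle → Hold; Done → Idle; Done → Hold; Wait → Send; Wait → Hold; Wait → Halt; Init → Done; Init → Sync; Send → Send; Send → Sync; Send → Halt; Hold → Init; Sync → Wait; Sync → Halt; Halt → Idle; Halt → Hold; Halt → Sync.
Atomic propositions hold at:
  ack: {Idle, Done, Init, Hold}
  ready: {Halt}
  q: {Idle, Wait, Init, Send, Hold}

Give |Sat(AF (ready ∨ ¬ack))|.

Sat(¬ack) = {Wait, Send, Sync, Halt}
Sat(ready ∨ ¬ack) = {Wait, Send, Sync, Halt}
AF (ready ∨ ¬ack): least fixpoint, start Z0 = {Wait, Send, Sync, Halt}, add states with every successor in Z. Already a fixed point.
Sat(AF (ready ∨ ¬ack)) = {Wait, Send, Sync, Halt}
|Sat(AF (ready ∨ ¬ack))| = |{Wait, Send, Sync, Halt}| = 4.

4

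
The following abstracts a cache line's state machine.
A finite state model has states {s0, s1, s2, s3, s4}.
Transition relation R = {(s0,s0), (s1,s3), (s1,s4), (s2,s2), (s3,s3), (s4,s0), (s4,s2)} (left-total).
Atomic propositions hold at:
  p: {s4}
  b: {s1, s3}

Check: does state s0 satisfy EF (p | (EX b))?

No

Sat(EX b) = {s : some successor in {s1, s3}} = {s1, s3}
Sat(p | (EX b)) = {s1, s3, s4}
EF (p | (EX b)): least fixpoint, start Z0 = {s1, s3, s4}, add states with some successor in Z. Already a fixed point.
Sat(EF (p | (EX b))) = {s1, s3, s4}
s0 ∉ Sat(EF (p | (EX b))) = {s1, s3, s4}, so the formula does not hold at s0.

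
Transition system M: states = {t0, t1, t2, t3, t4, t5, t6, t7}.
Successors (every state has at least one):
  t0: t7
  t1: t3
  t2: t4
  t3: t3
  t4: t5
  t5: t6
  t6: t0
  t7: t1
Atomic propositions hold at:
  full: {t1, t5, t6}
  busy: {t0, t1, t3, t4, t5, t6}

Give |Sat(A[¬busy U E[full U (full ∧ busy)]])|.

Sat(¬busy) = {t2, t7}
Sat(full ∧ busy) = {t1, t5, t6}
E[full U (full ∧ busy)]: least fixpoint, start Z0 = Sat((full ∧ busy)) = {t1, t5, t6}, add states in Sat(full) with some successor in Z. Already a fixed point.
Sat(E[full U (full ∧ busy)]) = {t1, t5, t6}
A[¬busy U E[full U (full ∧ busy)]]: least fixpoint, start Z0 = Sat(E[full U (full ∧ busy)]) = {t1, t5, t6}, add states in Sat(¬busy) with every successor in Z. Z1 = {t1, t5, t6, t7}; fixed.
Sat(A[¬busy U E[full U (full ∧ busy)]]) = {t1, t5, t6, t7}
|Sat(A[¬busy U E[full U (full ∧ busy)]])| = |{t1, t5, t6, t7}| = 4.

4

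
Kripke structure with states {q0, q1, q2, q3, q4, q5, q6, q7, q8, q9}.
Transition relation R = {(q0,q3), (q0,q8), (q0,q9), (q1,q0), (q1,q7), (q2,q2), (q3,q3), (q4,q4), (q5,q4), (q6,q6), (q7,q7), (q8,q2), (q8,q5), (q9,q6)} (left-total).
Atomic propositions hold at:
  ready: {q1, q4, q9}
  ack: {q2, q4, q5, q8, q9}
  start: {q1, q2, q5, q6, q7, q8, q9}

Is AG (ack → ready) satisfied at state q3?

Yes

Sat(ack → ready) = {q0, q1, q3, q4, q6, q7, q9}
AG (ack → ready): greatest fixpoint, start Z0 = {q0, q1, q3, q4, q6, q7, q9}, keep only states in Sat with every successor in Z. Z1 = {q1, q3, q4, q6, q7, q9}; Z2 = {q3, q4, q6, q7, q9}; fixed.
Sat(AG (ack → ready)) = {q3, q4, q6, q7, q9}
q3 ∈ Sat(AG (ack → ready)) = {q3, q4, q6, q7, q9}, so the formula holds at q3.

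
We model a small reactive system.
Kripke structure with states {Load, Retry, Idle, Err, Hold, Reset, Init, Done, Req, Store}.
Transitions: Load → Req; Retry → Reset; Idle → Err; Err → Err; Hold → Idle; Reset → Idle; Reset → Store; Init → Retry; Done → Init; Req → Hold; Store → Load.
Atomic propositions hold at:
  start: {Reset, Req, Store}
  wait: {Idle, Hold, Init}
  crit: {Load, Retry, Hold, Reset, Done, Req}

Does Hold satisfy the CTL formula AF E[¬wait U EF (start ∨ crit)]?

Sat(¬wait) = {Load, Retry, Err, Reset, Done, Req, Store}
Sat(start ∨ crit) = {Load, Retry, Hold, Reset, Done, Req, Store}
EF (start ∨ crit): least fixpoint, start Z0 = {Load, Retry, Hold, Reset, Done, Req, Store}, add states with some successor in Z. Z1 = {Load, Retry, Hold, Reset, Init, Done, Req, Store}; fixed.
Sat(EF (start ∨ crit)) = {Load, Retry, Hold, Reset, Init, Done, Req, Store}
E[¬wait U EF (start ∨ crit)]: least fixpoint, start Z0 = Sat(EF (start ∨ crit)) = {Load, Retry, Hold, Reset, Init, Done, Req, Store}, add states in Sat(¬wait) with some successor in Z. Already a fixed point.
Sat(E[¬wait U EF (start ∨ crit)]) = {Load, Retry, Hold, Reset, Init, Done, Req, Store}
AF E[¬wait U EF (start ∨ crit)]: least fixpoint, start Z0 = {Load, Retry, Hold, Reset, Init, Done, Req, Store}, add states with every successor in Z. Already a fixed point.
Sat(AF E[¬wait U EF (start ∨ crit)]) = {Load, Retry, Hold, Reset, Init, Done, Req, Store}
Hold ∈ Sat(AF E[¬wait U EF (start ∨ crit)]) = {Load, Retry, Hold, Reset, Init, Done, Req, Store}, so the formula holds at Hold.

Yes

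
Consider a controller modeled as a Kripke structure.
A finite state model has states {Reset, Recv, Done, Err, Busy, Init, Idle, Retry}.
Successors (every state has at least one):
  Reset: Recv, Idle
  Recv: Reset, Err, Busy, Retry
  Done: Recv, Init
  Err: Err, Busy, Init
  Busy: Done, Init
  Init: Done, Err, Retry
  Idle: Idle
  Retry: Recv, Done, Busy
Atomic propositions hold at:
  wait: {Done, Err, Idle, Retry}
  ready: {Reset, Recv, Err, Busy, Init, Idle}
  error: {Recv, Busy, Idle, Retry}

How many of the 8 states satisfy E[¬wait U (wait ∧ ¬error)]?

6

Sat(¬wait) = {Reset, Recv, Busy, Init}
Sat(¬error) = {Reset, Done, Err, Init}
Sat(wait ∧ ¬error) = {Done, Err}
E[¬wait U (wait ∧ ¬error)]: least fixpoint, start Z0 = Sat((wait ∧ ¬error)) = {Done, Err}, add states in Sat(¬wait) with some successor in Z. Z1 = {Recv, Done, Err, Busy, Init}; Z2 = {Reset, Recv, Done, Err, Busy, Init}; fixed.
Sat(E[¬wait U (wait ∧ ¬error)]) = {Reset, Recv, Done, Err, Busy, Init}
|Sat(E[¬wait U (wait ∧ ¬error)])| = |{Reset, Recv, Done, Err, Busy, Init}| = 6.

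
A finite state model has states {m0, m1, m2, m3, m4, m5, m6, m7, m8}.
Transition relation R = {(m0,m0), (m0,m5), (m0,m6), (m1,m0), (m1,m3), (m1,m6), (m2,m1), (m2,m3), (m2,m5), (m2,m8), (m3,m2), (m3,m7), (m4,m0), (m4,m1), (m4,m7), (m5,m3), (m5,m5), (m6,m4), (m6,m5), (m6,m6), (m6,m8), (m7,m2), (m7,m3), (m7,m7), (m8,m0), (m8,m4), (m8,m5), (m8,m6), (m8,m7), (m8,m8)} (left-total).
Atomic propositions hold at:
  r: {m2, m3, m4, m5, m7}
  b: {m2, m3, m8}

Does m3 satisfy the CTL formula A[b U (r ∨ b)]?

Yes

Sat(r ∨ b) = {m2, m3, m4, m5, m7, m8}
A[b U (r ∨ b)]: least fixpoint, start Z0 = Sat((r ∨ b)) = {m2, m3, m4, m5, m7, m8}, add states in Sat(b) with every successor in Z. Already a fixed point.
Sat(A[b U (r ∨ b)]) = {m2, m3, m4, m5, m7, m8}
m3 ∈ Sat(A[b U (r ∨ b)]) = {m2, m3, m4, m5, m7, m8}, so the formula holds at m3.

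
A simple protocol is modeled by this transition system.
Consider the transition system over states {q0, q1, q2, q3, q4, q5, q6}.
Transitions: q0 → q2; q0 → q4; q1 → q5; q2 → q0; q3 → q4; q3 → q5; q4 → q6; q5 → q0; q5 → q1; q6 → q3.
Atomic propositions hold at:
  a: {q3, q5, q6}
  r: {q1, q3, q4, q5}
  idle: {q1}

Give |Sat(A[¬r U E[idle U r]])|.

Sat(¬r) = {q0, q2, q6}
E[idle U r]: least fixpoint, start Z0 = Sat(r) = {q1, q3, q4, q5}, add states in Sat(idle) with some successor in Z. Already a fixed point.
Sat(E[idle U r]) = {q1, q3, q4, q5}
A[¬r U E[idle U r]]: least fixpoint, start Z0 = Sat(E[idle U r]) = {q1, q3, q4, q5}, add states in Sat(¬r) with every successor in Z. Z1 = {q1, q3, q4, q5, q6}; fixed.
Sat(A[¬r U E[idle U r]]) = {q1, q3, q4, q5, q6}
|Sat(A[¬r U E[idle U r]])| = |{q1, q3, q4, q5, q6}| = 5.

5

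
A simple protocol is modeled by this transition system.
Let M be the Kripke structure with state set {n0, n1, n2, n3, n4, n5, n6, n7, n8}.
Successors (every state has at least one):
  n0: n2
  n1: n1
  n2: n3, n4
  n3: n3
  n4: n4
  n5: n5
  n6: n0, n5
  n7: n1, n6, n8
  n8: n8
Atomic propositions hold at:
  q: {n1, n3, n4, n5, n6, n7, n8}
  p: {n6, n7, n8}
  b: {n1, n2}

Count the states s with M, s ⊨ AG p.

AG p: greatest fixpoint, start Z0 = {n6, n7, n8}, keep only states in Sat with every successor in Z. Z1 = {n8}; fixed.
Sat(AG p) = {n8}
|Sat(AG p)| = |{n8}| = 1.

1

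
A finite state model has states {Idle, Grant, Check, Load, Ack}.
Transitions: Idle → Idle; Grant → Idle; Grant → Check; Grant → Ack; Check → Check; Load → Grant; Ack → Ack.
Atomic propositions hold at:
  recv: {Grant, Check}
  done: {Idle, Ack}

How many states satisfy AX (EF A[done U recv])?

2

A[done U recv]: least fixpoint, start Z0 = Sat(recv) = {Grant, Check}, add states in Sat(done) with every successor in Z. Already a fixed point.
Sat(A[done U recv]) = {Grant, Check}
EF A[done U recv]: least fixpoint, start Z0 = {Grant, Check}, add states with some successor in Z. Z1 = {Grant, Check, Load}; fixed.
Sat(EF A[done U recv]) = {Grant, Check, Load}
Sat(AX (EF A[done U recv])) = {s : every successor in {Grant, Check, Load}} = {Check, Load}
|Sat(AX (EF A[done U recv]))| = |{Check, Load}| = 2.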